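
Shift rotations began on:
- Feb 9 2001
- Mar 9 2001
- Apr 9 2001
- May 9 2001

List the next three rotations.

Each date is the 9th; the gaps (28, 31, 30) track the month lengths.
The rule is the 9th of each month.
Next: June 2001 → Jun 9 2001.
July 2001: Jul 9 2001.
Next: August 2001 → Aug 9 2001.

Jun 9 2001, Jul 9 2001, Aug 9 2001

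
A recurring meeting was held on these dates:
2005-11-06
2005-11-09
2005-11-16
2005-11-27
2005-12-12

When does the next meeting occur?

Gaps: 3, 7, 11, 15 days — each gap is 4 larger than the previous one.
Next gap: 19 days. 2005-12-12 + 19 days = 2005-12-31.

2005-12-31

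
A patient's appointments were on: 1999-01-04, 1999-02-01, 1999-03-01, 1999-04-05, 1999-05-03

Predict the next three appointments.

1999-06-07, 1999-07-05, 1999-08-02

All dates are Mondays, 28, 28, 35, 28 days apart.
Specifically, the 1st Monday of each month.
June 1999 — 1st Monday is 1999-06-07.
July 1999 — 1st Monday is 1999-07-05.
August 1999 — 1st Monday is 1999-08-02.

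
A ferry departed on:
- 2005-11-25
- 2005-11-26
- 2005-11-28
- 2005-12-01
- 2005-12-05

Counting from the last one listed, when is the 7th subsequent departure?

2006-01-30

Intervals are 1, 2, 3, 4 days — an arithmetic progression with common difference 1.
Next gap: 5 days. 2005-12-05 + 5 days = 2005-12-10.
Next gap: 6 days. 2005-12-10 + 6 days = 2005-12-16.
Next gap: 7 days. 2005-12-16 + 7 days = 2005-12-23.
Next gap: 8 days. 2005-12-23 + 8 days = 2005-12-31.
Next gap: 9 days. 2005-12-31 + 9 days = 2006-01-09.
Next gap: 10 days. 2006-01-09 + 10 days = 2006-01-19.
Next gap: 11 days. 2006-01-19 + 11 days = 2006-01-30.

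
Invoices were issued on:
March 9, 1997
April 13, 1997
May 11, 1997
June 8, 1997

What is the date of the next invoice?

These are Sundays at 28- or 35-day spacing (35, 28, 28).
The pattern: 2nd Sunday of the month.
2nd Sunday of July 1997: July 13, 1997.

July 13, 1997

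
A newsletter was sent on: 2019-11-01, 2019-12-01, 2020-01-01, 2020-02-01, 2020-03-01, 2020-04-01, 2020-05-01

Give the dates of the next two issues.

The day-of-month is always 1 (30, 31, 31, 29, 31, 30 days between events).
So this recurs on the 1st of each month.
Next: June 2020 → 2020-06-01.
Next: July 2020 → 2020-07-01.

2020-06-01, 2020-07-01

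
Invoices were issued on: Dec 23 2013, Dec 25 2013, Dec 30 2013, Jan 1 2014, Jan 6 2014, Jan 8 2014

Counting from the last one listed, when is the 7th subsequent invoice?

Gaps: 2, 5, 2, 5, 2 days — not constant, but cyclic with period 2.
The events fall on every Monday and Wednesday.
The following Monday is Jan 13 2014.
Next Wednesday: Jan 15 2014.
Next Monday: Jan 20 2014.
Next Wednesday: Jan 22 2014.
The following Monday is Jan 27 2014.
The following Wednesday is Jan 29 2014.
The following Monday is Feb 3 2014.

Feb 3 2014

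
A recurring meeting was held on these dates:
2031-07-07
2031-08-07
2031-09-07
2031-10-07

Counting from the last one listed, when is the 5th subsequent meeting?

Gaps: 31, 31, 30 days — not constant. Every event is on the 7th of the month.
Pattern: the 7th of each month.
November 2031: 2031-11-07.
December 2031: 2031-12-07.
January 2032: 2032-01-07.
Next: February 2032 → 2032-02-07.
Next: March 2032 → 2032-03-07.

2032-03-07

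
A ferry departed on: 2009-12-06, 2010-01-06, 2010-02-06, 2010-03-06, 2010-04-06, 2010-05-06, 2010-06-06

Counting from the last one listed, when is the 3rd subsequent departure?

2010-09-06

Gaps: 31, 31, 28, 31, 30, 31 days — not constant. Every event is on the 6th of the month.
Pattern: the 6th of each month.
July 2010: 2010-07-06.
August 2010: 2010-08-06.
September 2010: 2010-09-06.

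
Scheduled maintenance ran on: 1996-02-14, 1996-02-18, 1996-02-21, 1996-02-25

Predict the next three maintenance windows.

1996-02-28, 1996-03-03, 1996-03-06

Every event lands on a Wednesday or Sunday (gaps cycle 4, 3, 4).
So the schedule is: every Wednesday and Sunday.
Next Wednesday: 1996-02-28.
Next Sunday: 1996-03-03.
Next Wednesday: 1996-03-06.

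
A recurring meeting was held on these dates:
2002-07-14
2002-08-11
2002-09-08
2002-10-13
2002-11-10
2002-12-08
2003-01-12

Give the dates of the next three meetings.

These are Sundays at 28- or 35-day spacing (28, 28, 35, 28, 28, 35).
The pattern: 2nd Sunday of the month.
2nd Sunday of February 2003: 2003-02-09.
March 2003 — 2nd Sunday is 2003-03-09.
2nd Sunday of April 2003: 2003-04-13.

2003-02-09, 2003-03-09, 2003-04-13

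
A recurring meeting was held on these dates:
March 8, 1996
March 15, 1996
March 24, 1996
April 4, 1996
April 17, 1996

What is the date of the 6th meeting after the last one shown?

Gaps: 7, 9, 11, 13 days — each gap is 2 larger than the previous one.
Next gap: 15 days. April 17, 1996 + 15 days = May 2, 1996.
Next gap: 17 days. May 2, 1996 + 17 days = May 19, 1996.
Next gap: 19 days. May 19, 1996 + 19 days = June 7, 1996.
Next gap: 21 days. June 7, 1996 + 21 days = June 28, 1996.
Next gap: 23 days. June 28, 1996 + 23 days = July 21, 1996.
Next gap: 25 days. July 21, 1996 + 25 days = August 15, 1996.

August 15, 1996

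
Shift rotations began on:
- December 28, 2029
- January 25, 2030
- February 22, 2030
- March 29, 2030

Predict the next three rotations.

All Fridays; the gaps (28, 28, 35) vary with month length.
This is the last Friday of each month.
Last Friday of April 2030: April 26, 2030.
May 2030 ends with Friday May 31, 2030.
Last Friday of June 2030: June 28, 2030.

April 26, 2030; May 31, 2030; June 28, 2030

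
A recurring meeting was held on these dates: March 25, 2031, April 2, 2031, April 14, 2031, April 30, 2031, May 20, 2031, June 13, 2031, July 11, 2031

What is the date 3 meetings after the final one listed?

October 27, 2031

The spacing grows by 4 each time: 8, 12, 16, 20, 24, 28 days.
Next gap: 32 days. July 11, 2031 + 32 days = August 12, 2031.
Next gap: 36 days. August 12, 2031 + 36 days = September 17, 2031.
Next gap: 40 days. September 17, 2031 + 40 days = October 27, 2031.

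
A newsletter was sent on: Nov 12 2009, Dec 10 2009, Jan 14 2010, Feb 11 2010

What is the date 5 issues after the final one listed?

Jul 8 2010

Gaps: 28, 35, 28 days — a mix of 28 and 35. Every date is a Thursday.
Each is the 2nd Thursday of its month.
2nd Thursday of March 2010: Mar 11 2010.
2nd Thursday of April 2010: Apr 8 2010.
2nd Thursday of May 2010: May 13 2010.
2nd Thursday of June 2010: Jun 10 2010.
July 2010 — 2nd Thursday is Jul 8 2010.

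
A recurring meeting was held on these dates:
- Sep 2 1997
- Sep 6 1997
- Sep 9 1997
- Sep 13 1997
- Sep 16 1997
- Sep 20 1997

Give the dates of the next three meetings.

The gap pattern 4, 3, 4, 3, 4 repeats every 2 events.
These are the Tuesdays and Saturdays of each week.
The following Tuesday is Sep 23 1997.
Next Saturday: Sep 27 1997.
The following Tuesday is Sep 30 1997.

Sep 23 1997, Sep 27 1997, Sep 30 1997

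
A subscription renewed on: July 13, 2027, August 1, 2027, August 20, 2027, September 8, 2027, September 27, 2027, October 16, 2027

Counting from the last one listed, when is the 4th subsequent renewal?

The spacing is 19, 19, 19, 19, 19 days — always 19 days.
October 16, 2027 + 19 days = November 4, 2027.
November 4, 2027 + 19 days = November 23, 2027.
November 23, 2027 + 19 days = December 12, 2027.
December 12, 2027 + 19 days = December 31, 2027.

December 31, 2027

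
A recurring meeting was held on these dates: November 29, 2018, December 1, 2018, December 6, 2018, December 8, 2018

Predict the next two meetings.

December 13, 2018; December 15, 2018

Every event lands on a Thursday or Saturday (gaps cycle 2, 5, 2).
So the schedule is: every Thursday and Saturday.
Next Thursday: December 13, 2018.
Next Saturday: December 15, 2018.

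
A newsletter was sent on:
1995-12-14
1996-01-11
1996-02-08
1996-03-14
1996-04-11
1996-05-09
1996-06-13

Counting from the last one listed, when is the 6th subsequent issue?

1996-12-12

Gaps: 28, 28, 35, 28, 28, 35 days — a mix of 28 and 35. Every date is a Thursday.
Each is the 2nd Thursday of its month.
2nd Thursday of July 1996: 1996-07-11.
August 1996 — 2nd Thursday is 1996-08-08.
September 1996 — 2nd Thursday is 1996-09-12.
October 1996 — 2nd Thursday is 1996-10-10.
2nd Thursday of November 1996: 1996-11-14.
2nd Thursday of December 1996: 1996-12-12.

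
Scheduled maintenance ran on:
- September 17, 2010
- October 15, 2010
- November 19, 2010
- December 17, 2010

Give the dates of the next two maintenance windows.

January 21, 2011; February 18, 2011

These are Fridays at 28- or 35-day spacing (28, 35, 28).
The pattern: 3rd Friday of the month.
3rd Friday of January 2011: January 21, 2011.
February 2011 — 3rd Friday is February 18, 2011.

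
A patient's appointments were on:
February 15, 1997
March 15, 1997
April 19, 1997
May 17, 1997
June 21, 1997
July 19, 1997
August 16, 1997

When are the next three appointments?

All dates are Saturdays, 28, 35, 28, 35, 28, 28 days apart.
Specifically, the 3rd Saturday of each month.
September 1997 — 3rd Saturday is September 20, 1997.
October 1997 — 3rd Saturday is October 18, 1997.
3rd Saturday of November 1997: November 15, 1997.

September 20, 1997; October 18, 1997; November 15, 1997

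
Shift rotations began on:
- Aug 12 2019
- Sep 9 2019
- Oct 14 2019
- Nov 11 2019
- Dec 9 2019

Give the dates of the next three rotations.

Gaps: 28, 35, 28, 28 days — a mix of 28 and 35. Every date is a Monday.
Each is the 2nd Monday of its month.
January 2020 — 2nd Monday is Jan 13 2020.
2nd Monday of February 2020: Feb 10 2020.
2nd Monday of March 2020: Mar 9 2020.

Jan 13 2020, Feb 10 2020, Mar 9 2020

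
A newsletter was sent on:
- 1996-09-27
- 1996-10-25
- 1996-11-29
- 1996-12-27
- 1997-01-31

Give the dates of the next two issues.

1997-02-28, 1997-03-28

Every date is a Friday; gaps 28, 35, 28, 35 days.
Each is the last Friday of its month (at least one falls on the 29th or later, ruling out '4th Friday').
February 1997 ends with Friday 1997-02-28.
March 1997 ends with Friday 1997-03-28.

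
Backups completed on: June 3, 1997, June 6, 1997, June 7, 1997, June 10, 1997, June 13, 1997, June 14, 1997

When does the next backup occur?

Gaps: 3, 1, 3, 3, 1 days — not constant, but cyclic with period 3.
The events fall on every Tuesday, Friday and Saturday.
Next Tuesday: June 17, 1997.

June 17, 1997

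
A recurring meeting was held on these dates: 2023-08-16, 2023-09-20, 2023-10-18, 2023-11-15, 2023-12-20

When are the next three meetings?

These are Wednesdays at 28- or 35-day spacing (35, 28, 28, 35).
The pattern: 3rd Wednesday of the month.
3rd Wednesday of January 2024: 2024-01-17.
February 2024 — 3rd Wednesday is 2024-02-21.
3rd Wednesday of March 2024: 2024-03-20.

2024-01-17, 2024-02-21, 2024-03-20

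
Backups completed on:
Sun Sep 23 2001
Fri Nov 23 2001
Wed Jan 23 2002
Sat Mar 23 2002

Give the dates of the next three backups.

Thu May 23 2002, Tue Jul 23 2002, Mon Sep 23 2002

Gaps: 61, 61, 59 days — not constant. Every event is on the 23rd of the month.
Pattern: the 23rd of every 2 months.
Next: May 2002 → Thu May 23 2002.
July 2002: Tue Jul 23 2002.
September 2002: Mon Sep 23 2002.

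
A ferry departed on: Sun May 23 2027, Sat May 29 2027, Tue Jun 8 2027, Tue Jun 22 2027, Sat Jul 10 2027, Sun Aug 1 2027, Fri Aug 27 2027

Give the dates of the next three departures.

Intervals are 6, 10, 14, 18, 22, 26 days — an arithmetic progression with common difference 4.
Next gap: 30 days. Fri Aug 27 2027 + 30 days = Sun Sep 26 2027.
Next gap: 34 days. Sun Sep 26 2027 + 34 days = Sat Oct 30 2027.
Next gap: 38 days. Sat Oct 30 2027 + 38 days = Tue Dec 7 2027.

Sun Sep 26 2027, Sat Oct 30 2027, Tue Dec 7 2027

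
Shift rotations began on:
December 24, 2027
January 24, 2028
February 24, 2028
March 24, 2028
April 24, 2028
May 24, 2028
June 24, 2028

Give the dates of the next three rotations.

July 24, 2028; August 24, 2028; September 24, 2028

The day-of-month is always 24 (31, 31, 29, 31, 30, 31 days between events).
So this recurs on the 24th of each month.
Next: July 2028 → July 24, 2028.
Next: August 2028 → August 24, 2028.
September 2028: September 24, 2028.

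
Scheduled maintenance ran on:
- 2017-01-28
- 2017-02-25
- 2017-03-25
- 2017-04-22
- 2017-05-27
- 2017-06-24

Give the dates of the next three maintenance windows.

2017-07-22, 2017-08-26, 2017-09-23

Gaps: 28, 28, 28, 35, 28 days — a mix of 28 and 35. Every date is a Saturday.
Each is the 4th Saturday of its month.
4th Saturday of July 2017: 2017-07-22.
August 2017 — 4th Saturday is 2017-08-26.
4th Saturday of September 2017: 2017-09-23.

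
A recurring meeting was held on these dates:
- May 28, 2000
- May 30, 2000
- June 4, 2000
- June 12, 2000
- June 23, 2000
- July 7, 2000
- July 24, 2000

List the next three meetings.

August 13, 2000; September 5, 2000; October 1, 2000

The spacing grows by 3 each time: 2, 5, 8, 11, 14, 17 days.
Next gap: 20 days. July 24, 2000 + 20 days = August 13, 2000.
Next gap: 23 days. August 13, 2000 + 23 days = September 5, 2000.
Next gap: 26 days. September 5, 2000 + 26 days = October 1, 2000.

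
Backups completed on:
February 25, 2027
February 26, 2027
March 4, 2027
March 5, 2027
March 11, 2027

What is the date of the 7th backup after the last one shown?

April 2, 2027

Every event lands on a Thursday or Friday (gaps cycle 1, 6, 1, 6).
So the schedule is: every Thursday and Friday.
Next Friday: March 12, 2027.
Next Thursday: March 18, 2027.
The following Friday is March 19, 2027.
Next Thursday: March 25, 2027.
The following Friday is March 26, 2027.
Next Thursday: April 1, 2027.
Next Friday: April 2, 2027.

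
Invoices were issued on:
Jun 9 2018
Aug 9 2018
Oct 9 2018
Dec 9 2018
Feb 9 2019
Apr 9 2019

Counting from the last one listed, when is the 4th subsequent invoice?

Gaps: 61, 61, 61, 62, 59 days — not constant. Every event is on the 9th of the month.
Pattern: the 9th of every 2 months.
June 2019: Jun 9 2019.
Next: August 2019 → Aug 9 2019.
Next: October 2019 → Oct 9 2019.
December 2019: Dec 9 2019.

Dec 9 2019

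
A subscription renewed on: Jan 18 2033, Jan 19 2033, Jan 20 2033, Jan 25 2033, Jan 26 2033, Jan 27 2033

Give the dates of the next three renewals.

Gaps: 1, 1, 5, 1, 1 days — not constant, but cyclic with period 3.
The events fall on every Tuesday, Wednesday and Thursday.
Next Tuesday: Feb 1 2033.
Next Wednesday: Feb 2 2033.
The following Thursday is Feb 3 2033.

Feb 1 2033, Feb 2 2033, Feb 3 2033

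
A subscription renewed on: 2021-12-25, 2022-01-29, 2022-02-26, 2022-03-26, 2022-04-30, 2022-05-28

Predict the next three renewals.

Every date is a Saturday; gaps 35, 28, 28, 35, 28 days.
Each is the last Saturday of its month (at least one falls on the 29th or later, ruling out '4th Saturday').
Last Saturday of June 2022: 2022-06-25.
July 2022 ends with Saturday 2022-07-30.
August 2022 ends with Saturday 2022-08-27.

2022-06-25, 2022-07-30, 2022-08-27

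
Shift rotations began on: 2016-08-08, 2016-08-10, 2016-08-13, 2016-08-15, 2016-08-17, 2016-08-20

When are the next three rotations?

2016-08-22, 2016-08-24, 2016-08-27

The gap pattern 2, 3, 2, 2, 3 repeats every 3 events.
These are the Mondays, Wednesdays and Saturdays of each week.
The following Monday is 2016-08-22.
Next Wednesday: 2016-08-24.
Next Saturday: 2016-08-27.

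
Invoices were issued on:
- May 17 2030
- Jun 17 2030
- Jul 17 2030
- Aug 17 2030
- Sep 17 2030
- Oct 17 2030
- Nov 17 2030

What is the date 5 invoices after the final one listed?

Apr 17 2031

Gaps: 31, 30, 31, 31, 30, 31 days — not constant. Every event is on the 17th of the month.
Pattern: the 17th of each month.
Next: December 2030 → Dec 17 2030.
Next: January 2031 → Jan 17 2031.
Next: February 2031 → Feb 17 2031.
March 2031: Mar 17 2031.
April 2031: Apr 17 2031.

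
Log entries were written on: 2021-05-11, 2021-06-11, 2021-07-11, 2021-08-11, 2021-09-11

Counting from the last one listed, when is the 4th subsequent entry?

Each date is the 11th; the gaps (31, 30, 31, 31) track the month lengths.
The rule is the 11th of each month.
Next: October 2021 → 2021-10-11.
November 2021: 2021-11-11.
December 2021: 2021-12-11.
January 2022: 2022-01-11.

2022-01-11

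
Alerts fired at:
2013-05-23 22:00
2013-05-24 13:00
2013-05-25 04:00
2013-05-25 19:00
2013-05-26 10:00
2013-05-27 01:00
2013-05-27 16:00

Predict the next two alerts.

The interval is a steady 15 hours (15, 15, 15, 15, 15, 15).
2013-05-27 16:00 + 15 h = 2013-05-28 07:00.
2013-05-28 07:00 + 15 h = 2013-05-28 22:00.

2013-05-28 07:00, 2013-05-28 22:00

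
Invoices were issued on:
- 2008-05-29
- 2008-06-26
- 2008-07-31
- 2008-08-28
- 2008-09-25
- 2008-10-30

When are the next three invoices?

All Thursdays; the gaps (28, 35, 28, 28, 35) vary with month length.
This is the last Thursday of each month.
November 2008 ends with Thursday 2008-11-27.
Last Thursday of December 2008: 2008-12-25.
Last Thursday of January 2009: 2009-01-29.

2008-11-27, 2008-12-25, 2009-01-29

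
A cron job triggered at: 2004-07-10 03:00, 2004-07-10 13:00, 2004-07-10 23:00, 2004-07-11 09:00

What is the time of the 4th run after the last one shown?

Gaps: 10, 10, 10 hours — each event is 10 hours after the previous one.
2004-07-11 09:00 + 10 h = 2004-07-11 19:00.
2004-07-11 19:00 + 10 h = 2004-07-12 05:00.
2004-07-12 05:00 + 10 h = 2004-07-12 15:00.
2004-07-12 15:00 + 10 h = 2004-07-13 01:00.

2004-07-13 01:00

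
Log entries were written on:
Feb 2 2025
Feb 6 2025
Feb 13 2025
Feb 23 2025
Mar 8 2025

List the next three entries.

Gaps: 4, 7, 10, 13 days — each gap is 3 larger than the previous one.
Next gap: 16 days. Mar 8 2025 + 16 days = Mar 24 2025.
Next gap: 19 days. Mar 24 2025 + 19 days = Apr 12 2025.
Next gap: 22 days. Apr 12 2025 + 22 days = May 4 2025.

Mar 24 2025, Apr 12 2025, May 4 2025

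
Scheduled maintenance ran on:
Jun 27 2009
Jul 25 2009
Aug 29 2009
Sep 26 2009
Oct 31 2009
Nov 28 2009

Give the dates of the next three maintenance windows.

Every date is a Saturday; gaps 28, 35, 28, 35, 28 days.
Each is the last Saturday of its month (at least one falls on the 29th or later, ruling out '4th Saturday').
Last Saturday of December 2009: Dec 26 2009.
January 2010 ends with Saturday Jan 30 2010.
Last Saturday of February 2010: Feb 27 2010.

Dec 26 2009, Jan 30 2010, Feb 27 2010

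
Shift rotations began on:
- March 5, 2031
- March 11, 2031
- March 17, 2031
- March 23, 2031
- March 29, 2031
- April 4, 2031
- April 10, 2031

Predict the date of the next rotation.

April 16, 2031

Gaps between consecutive events: 6, 6, 6, 6, 6, 6 days — a constant 6-day interval.
April 10, 2031 + 6 days = April 16, 2031.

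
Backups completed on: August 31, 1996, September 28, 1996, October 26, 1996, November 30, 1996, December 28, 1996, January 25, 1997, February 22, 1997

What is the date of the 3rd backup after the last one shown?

All Saturdays; the gaps (28, 28, 35, 28, 28, 28) vary with month length.
This is the last Saturday of each month.
March 1997 ends with Saturday March 29, 1997.
April 1997 ends with Saturday April 26, 1997.
May 1997 ends with Saturday May 31, 1997.

May 31, 1997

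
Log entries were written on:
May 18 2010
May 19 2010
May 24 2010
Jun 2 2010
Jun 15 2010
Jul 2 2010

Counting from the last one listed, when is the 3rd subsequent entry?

Intervals are 1, 5, 9, 13, 17 days — an arithmetic progression with common difference 4.
Next gap: 21 days. Jul 2 2010 + 21 days = Jul 23 2010.
Next gap: 25 days. Jul 23 2010 + 25 days = Aug 17 2010.
Next gap: 29 days. Aug 17 2010 + 29 days = Sep 15 2010.

Sep 15 2010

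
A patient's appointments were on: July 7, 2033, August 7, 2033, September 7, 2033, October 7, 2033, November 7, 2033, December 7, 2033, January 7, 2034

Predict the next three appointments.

Gaps: 31, 31, 30, 31, 30, 31 days — not constant. Every event is on the 7th of the month.
Pattern: the 7th of each month.
February 2034: February 7, 2034.
March 2034: March 7, 2034.
Next: April 2034 → April 7, 2034.

February 7, 2034; March 7, 2034; April 7, 2034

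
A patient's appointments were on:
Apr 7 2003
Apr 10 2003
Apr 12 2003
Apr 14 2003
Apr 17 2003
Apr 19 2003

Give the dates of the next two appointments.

The gap pattern 3, 2, 2, 3, 2 repeats every 3 events.
These are the Mondays, Thursdays and Saturdays of each week.
The following Monday is Apr 21 2003.
The following Thursday is Apr 24 2003.

Apr 21 2003, Apr 24 2003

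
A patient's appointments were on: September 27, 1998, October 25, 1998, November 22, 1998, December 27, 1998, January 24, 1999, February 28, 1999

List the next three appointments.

All dates are Sundays, 28, 28, 35, 28, 35 days apart.
Specifically, the 4th Sunday of each month.
4th Sunday of March 1999: March 28, 1999.
April 1999 — 4th Sunday is April 25, 1999.
4th Sunday of May 1999: May 23, 1999.

March 28, 1999; April 25, 1999; May 23, 1999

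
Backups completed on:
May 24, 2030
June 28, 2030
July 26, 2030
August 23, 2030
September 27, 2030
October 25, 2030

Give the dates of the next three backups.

November 22, 2030; December 27, 2030; January 24, 2031

All dates are Fridays, 35, 28, 28, 35, 28 days apart.
Specifically, the 4th Friday of each month.
4th Friday of November 2030: November 22, 2030.
4th Friday of December 2030: December 27, 2030.
4th Friday of January 2031: January 24, 2031.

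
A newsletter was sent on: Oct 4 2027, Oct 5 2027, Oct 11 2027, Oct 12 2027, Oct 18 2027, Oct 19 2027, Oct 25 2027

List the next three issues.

The gap pattern 1, 6, 1, 6, 1, 6 repeats every 2 events.
These are the Mondays and Tuesdays of each week.
The following Tuesday is Oct 26 2027.
The following Monday is Nov 1 2027.
Next Tuesday: Nov 2 2027.

Oct 26 2027, Nov 1 2027, Nov 2 2027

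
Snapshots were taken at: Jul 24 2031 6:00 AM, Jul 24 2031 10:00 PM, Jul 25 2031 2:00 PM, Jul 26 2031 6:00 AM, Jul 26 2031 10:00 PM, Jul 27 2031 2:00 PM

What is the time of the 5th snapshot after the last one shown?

The interval is a steady 16 hours (16, 16, 16, 16, 16).
Jul 27 2031 2:00 PM + 16 h = Jul 28 2031 6:00 AM.
Jul 28 2031 6:00 AM + 16 h = Jul 28 2031 10:00 PM.
Jul 28 2031 10:00 PM + 16 h = Jul 29 2031 2:00 PM.
Jul 29 2031 2:00 PM + 16 h = Jul 30 2031 6:00 AM.
Jul 30 2031 6:00 AM + 16 h = Jul 30 2031 10:00 PM.

Jul 30 2031 10:00 PM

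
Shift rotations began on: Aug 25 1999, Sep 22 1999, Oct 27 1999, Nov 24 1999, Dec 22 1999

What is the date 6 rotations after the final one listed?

Jun 28 2000

All dates are Wednesdays, 28, 35, 28, 28 days apart.
Specifically, the 4th Wednesday of each month.
January 2000 — 4th Wednesday is Jan 26 2000.
February 2000 — 4th Wednesday is Feb 23 2000.
March 2000 — 4th Wednesday is Mar 22 2000.
4th Wednesday of April 2000: Apr 26 2000.
May 2000 — 4th Wednesday is May 24 2000.
4th Wednesday of June 2000: Jun 28 2000.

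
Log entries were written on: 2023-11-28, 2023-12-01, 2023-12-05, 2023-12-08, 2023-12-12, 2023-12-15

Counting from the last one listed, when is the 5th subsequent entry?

Gaps: 3, 4, 3, 4, 3 days — not constant, but cyclic with period 2.
The events fall on every Tuesday and Friday.
Next Tuesday: 2023-12-19.
Next Friday: 2023-12-22.
Next Tuesday: 2023-12-26.
Next Friday: 2023-12-29.
The following Tuesday is 2024-01-02.

2024-01-02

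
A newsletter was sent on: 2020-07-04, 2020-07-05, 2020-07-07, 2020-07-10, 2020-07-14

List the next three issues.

2020-07-19, 2020-07-25, 2020-08-01

Intervals are 1, 2, 3, 4 days — an arithmetic progression with common difference 1.
Next gap: 5 days. 2020-07-14 + 5 days = 2020-07-19.
Next gap: 6 days. 2020-07-19 + 6 days = 2020-07-25.
Next gap: 7 days. 2020-07-25 + 7 days = 2020-08-01.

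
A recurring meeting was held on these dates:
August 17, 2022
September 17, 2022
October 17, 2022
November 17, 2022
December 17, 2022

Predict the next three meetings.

January 17, 2023; February 17, 2023; March 17, 2023

Each date is the 17th; the gaps (31, 30, 31, 30) track the month lengths.
The rule is the 17th of each month.
Next: January 2023 → January 17, 2023.
Next: February 2023 → February 17, 2023.
Next: March 2023 → March 17, 2023.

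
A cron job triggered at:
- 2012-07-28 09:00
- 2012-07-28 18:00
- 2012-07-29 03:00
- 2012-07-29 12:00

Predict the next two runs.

Gaps: 9, 9, 9 hours — each event is 9 hours after the previous one.
2012-07-29 12:00 + 9 h = 2012-07-29 21:00.
2012-07-29 21:00 + 9 h = 2012-07-30 06:00.

2012-07-29 21:00, 2012-07-30 06:00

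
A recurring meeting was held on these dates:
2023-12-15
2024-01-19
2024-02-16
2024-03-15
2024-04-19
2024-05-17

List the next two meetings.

2024-06-21, 2024-07-19

Gaps: 35, 28, 28, 35, 28 days — a mix of 28 and 35. Every date is a Friday.
Each is the 3rd Friday of its month.
3rd Friday of June 2024: 2024-06-21.
3rd Friday of July 2024: 2024-07-19.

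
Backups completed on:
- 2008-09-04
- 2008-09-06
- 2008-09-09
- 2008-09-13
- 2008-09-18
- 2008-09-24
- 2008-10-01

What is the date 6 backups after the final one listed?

2008-12-03

Gaps: 2, 3, 4, 5, 6, 7 days — each gap is 1 larger than the previous one.
Next gap: 8 days. 2008-10-01 + 8 days = 2008-10-09.
Next gap: 9 days. 2008-10-09 + 9 days = 2008-10-18.
Next gap: 10 days. 2008-10-18 + 10 days = 2008-10-28.
Next gap: 11 days. 2008-10-28 + 11 days = 2008-11-08.
Next gap: 12 days. 2008-11-08 + 12 days = 2008-11-20.
Next gap: 13 days. 2008-11-20 + 13 days = 2008-12-03.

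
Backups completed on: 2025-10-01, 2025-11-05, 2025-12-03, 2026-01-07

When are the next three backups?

2026-02-04, 2026-03-04, 2026-04-01

All dates are Wednesdays, 35, 28, 35 days apart.
Specifically, the 1st Wednesday of each month.
1st Wednesday of February 2026: 2026-02-04.
March 2026 — 1st Wednesday is 2026-03-04.
April 2026 — 1st Wednesday is 2026-04-01.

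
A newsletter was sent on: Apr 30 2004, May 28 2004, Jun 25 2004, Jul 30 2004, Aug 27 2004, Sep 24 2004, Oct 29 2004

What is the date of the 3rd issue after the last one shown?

Jan 28 2005

All Fridays; the gaps (28, 28, 35, 28, 28, 35) vary with month length.
This is the last Friday of each month.
Last Friday of November 2004: Nov 26 2004.
Last Friday of December 2004: Dec 31 2004.
January 2005 ends with Friday Jan 28 2005.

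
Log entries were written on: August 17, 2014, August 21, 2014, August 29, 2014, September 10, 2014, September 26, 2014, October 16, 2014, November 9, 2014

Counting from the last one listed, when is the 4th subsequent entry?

Gaps: 4, 8, 12, 16, 20, 24 days — each gap is 4 larger than the previous one.
Next gap: 28 days. November 9, 2014 + 28 days = December 7, 2014.
Next gap: 32 days. December 7, 2014 + 32 days = January 8, 2015.
Next gap: 36 days. January 8, 2015 + 36 days = February 13, 2015.
Next gap: 40 days. February 13, 2015 + 40 days = March 25, 2015.

March 25, 2015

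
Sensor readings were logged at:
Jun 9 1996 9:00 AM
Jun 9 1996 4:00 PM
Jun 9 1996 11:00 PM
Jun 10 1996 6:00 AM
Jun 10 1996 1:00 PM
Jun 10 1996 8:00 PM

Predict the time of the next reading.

The interval is a steady 7 hours (7, 7, 7, 7, 7).
Jun 10 1996 8:00 PM + 7 h = Jun 11 1996 3:00 AM.

Jun 11 1996 3:00 AM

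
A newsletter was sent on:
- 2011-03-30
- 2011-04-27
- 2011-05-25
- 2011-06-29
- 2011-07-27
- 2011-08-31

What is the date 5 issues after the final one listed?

2012-01-25

Every date is a Wednesday; gaps 28, 28, 35, 28, 35 days.
Each is the last Wednesday of its month (at least one falls on the 29th or later, ruling out '4th Wednesday').
September 2011 ends with Wednesday 2011-09-28.
October 2011 ends with Wednesday 2011-10-26.
Last Wednesday of November 2011: 2011-11-30.
December 2011 ends with Wednesday 2011-12-28.
January 2012 ends with Wednesday 2012-01-25.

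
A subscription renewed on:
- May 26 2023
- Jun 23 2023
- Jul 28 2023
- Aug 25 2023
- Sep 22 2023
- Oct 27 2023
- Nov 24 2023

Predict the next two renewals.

Dec 22 2023, Jan 26 2024

All dates are Fridays, 28, 35, 28, 28, 35, 28 days apart.
Specifically, the 4th Friday of each month.
December 2023 — 4th Friday is Dec 22 2023.
January 2024 — 4th Friday is Jan 26 2024.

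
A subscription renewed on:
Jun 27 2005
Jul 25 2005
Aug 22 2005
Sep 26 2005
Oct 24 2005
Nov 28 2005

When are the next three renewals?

Dec 26 2005, Jan 23 2006, Feb 27 2006

These are Mondays at 28- or 35-day spacing (28, 28, 35, 28, 35).
The pattern: 4th Monday of the month.
4th Monday of December 2005: Dec 26 2005.
January 2006 — 4th Monday is Jan 23 2006.
February 2006 — 4th Monday is Feb 27 2006.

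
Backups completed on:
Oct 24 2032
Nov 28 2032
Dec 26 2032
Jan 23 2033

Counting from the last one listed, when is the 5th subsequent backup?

All dates are Sundays, 35, 28, 28 days apart.
Specifically, the 4th Sunday of each month.
February 2033 — 4th Sunday is Feb 27 2033.
4th Sunday of March 2033: Mar 27 2033.
April 2033 — 4th Sunday is Apr 24 2033.
May 2033 — 4th Sunday is May 22 2033.
June 2033 — 4th Sunday is Jun 26 2033.

Jun 26 2033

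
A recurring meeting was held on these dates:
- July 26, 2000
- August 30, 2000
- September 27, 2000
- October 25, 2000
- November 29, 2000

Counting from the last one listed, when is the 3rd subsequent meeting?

February 28, 2001

These are Wednesdays with 35, 28, 28, 35-day gaps.
Each is the final Wednesday of its month — August 30, 2000 is past the 28th, so '4th Wednesday' doesn't fit.
Last Wednesday of December 2000: December 27, 2000.
Last Wednesday of January 2001: January 31, 2001.
February 2001 ends with Wednesday February 28, 2001.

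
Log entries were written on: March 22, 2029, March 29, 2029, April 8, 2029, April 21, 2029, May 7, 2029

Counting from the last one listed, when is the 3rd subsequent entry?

Gaps: 7, 10, 13, 16 days — each gap is 3 larger than the previous one.
Next gap: 19 days. May 7, 2029 + 19 days = May 26, 2029.
Next gap: 22 days. May 26, 2029 + 22 days = June 17, 2029.
Next gap: 25 days. June 17, 2029 + 25 days = July 12, 2029.

July 12, 2029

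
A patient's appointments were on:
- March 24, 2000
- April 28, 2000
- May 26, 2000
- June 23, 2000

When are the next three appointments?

Gaps: 35, 28, 28 days — a mix of 28 and 35. Every date is a Friday.
Each is the 4th Friday of its month.
4th Friday of July 2000: July 28, 2000.
August 2000 — 4th Friday is August 25, 2000.
4th Friday of September 2000: September 22, 2000.

July 28, 2000; August 25, 2000; September 22, 2000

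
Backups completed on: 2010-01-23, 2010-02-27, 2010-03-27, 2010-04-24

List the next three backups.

2010-05-22, 2010-06-26, 2010-07-24

Gaps: 35, 28, 28 days — a mix of 28 and 35. Every date is a Saturday.
Each is the 4th Saturday of its month.
May 2010 — 4th Saturday is 2010-05-22.
June 2010 — 4th Saturday is 2010-06-26.
July 2010 — 4th Saturday is 2010-07-24.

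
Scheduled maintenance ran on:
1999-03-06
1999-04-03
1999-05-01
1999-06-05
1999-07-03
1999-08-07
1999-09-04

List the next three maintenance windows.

1999-10-02, 1999-11-06, 1999-12-04

Gaps: 28, 28, 35, 28, 35, 28 days — a mix of 28 and 35. Every date is a Saturday.
Each is the 1st Saturday of its month.
October 1999 — 1st Saturday is 1999-10-02.
November 1999 — 1st Saturday is 1999-11-06.
1st Saturday of December 1999: 1999-12-04.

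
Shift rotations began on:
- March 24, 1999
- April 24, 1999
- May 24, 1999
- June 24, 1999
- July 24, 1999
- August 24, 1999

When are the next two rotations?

September 24, 1999; October 24, 1999

Each date is the 24th; the gaps (31, 30, 31, 30, 31) track the month lengths.
The rule is the 24th of each month.
Next: September 1999 → September 24, 1999.
Next: October 1999 → October 24, 1999.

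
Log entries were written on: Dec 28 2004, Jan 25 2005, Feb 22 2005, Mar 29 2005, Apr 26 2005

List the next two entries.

May 31 2005, Jun 28 2005

Every date is a Tuesday; gaps 28, 28, 35, 28 days.
Each is the last Tuesday of its month (at least one falls on the 29th or later, ruling out '4th Tuesday').
Last Tuesday of May 2005: May 31 2005.
Last Tuesday of June 2005: Jun 28 2005.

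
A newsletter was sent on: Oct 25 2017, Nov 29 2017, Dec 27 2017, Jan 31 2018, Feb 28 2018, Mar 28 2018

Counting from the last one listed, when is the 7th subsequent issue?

Oct 31 2018

These are Wednesdays with 35, 28, 35, 28, 28-day gaps.
Each is the final Wednesday of its month — Nov 29 2017 is past the 28th, so '4th Wednesday' doesn't fit.
April 2018 ends with Wednesday Apr 25 2018.
Last Wednesday of May 2018: May 30 2018.
June 2018 ends with Wednesday Jun 27 2018.
Last Wednesday of July 2018: Jul 25 2018.
Last Wednesday of August 2018: Aug 29 2018.
Last Wednesday of September 2018: Sep 26 2018.
Last Wednesday of October 2018: Oct 31 2018.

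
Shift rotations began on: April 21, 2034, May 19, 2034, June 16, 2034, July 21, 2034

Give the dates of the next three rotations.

These are Fridays at 28- or 35-day spacing (28, 28, 35).
The pattern: 3rd Friday of the month.
August 2034 — 3rd Friday is August 18, 2034.
September 2034 — 3rd Friday is September 15, 2034.
3rd Friday of October 2034: October 20, 2034.

August 18, 2034; September 15, 2034; October 20, 2034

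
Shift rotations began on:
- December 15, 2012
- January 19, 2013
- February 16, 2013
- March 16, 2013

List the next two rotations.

Gaps: 35, 28, 28 days — a mix of 28 and 35. Every date is a Saturday.
Each is the 3rd Saturday of its month.
3rd Saturday of April 2013: April 20, 2013.
May 2013 — 3rd Saturday is May 18, 2013.

April 20, 2013; May 18, 2013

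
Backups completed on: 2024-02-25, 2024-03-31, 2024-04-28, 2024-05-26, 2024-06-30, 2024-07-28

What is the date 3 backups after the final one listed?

2024-10-27

All Sundays; the gaps (35, 28, 28, 35, 28) vary with month length.
This is the last Sunday of each month.
Last Sunday of August 2024: 2024-08-25.
Last Sunday of September 2024: 2024-09-29.
Last Sunday of October 2024: 2024-10-27.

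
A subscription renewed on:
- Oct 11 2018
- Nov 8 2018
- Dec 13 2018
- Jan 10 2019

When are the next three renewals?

All dates are Thursdays, 28, 35, 28 days apart.
Specifically, the 2nd Thursday of each month.
February 2019 — 2nd Thursday is Feb 14 2019.
March 2019 — 2nd Thursday is Mar 14 2019.
2nd Thursday of April 2019: Apr 11 2019.

Feb 14 2019, Mar 14 2019, Apr 11 2019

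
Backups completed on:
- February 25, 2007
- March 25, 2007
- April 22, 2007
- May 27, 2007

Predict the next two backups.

June 24, 2007; July 22, 2007

All dates are Sundays, 28, 28, 35 days apart.
Specifically, the 4th Sunday of each month.
June 2007 — 4th Sunday is June 24, 2007.
4th Sunday of July 2007: July 22, 2007.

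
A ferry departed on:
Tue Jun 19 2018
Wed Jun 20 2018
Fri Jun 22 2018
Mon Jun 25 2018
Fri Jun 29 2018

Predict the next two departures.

Gaps: 1, 2, 3, 4 days — each gap is 1 larger than the previous one.
Next gap: 5 days. Fri Jun 29 2018 + 5 days = Wed Jul 4 2018.
Next gap: 6 days. Wed Jul 4 2018 + 6 days = Tue Jul 10 2018.

Wed Jul 4 2018, Tue Jul 10 2018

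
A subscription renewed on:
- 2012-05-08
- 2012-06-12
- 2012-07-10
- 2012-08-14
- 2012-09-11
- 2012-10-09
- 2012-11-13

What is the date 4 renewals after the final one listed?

Gaps: 35, 28, 35, 28, 28, 35 days — a mix of 28 and 35. Every date is a Tuesday.
Each is the 2nd Tuesday of its month.
2nd Tuesday of December 2012: 2012-12-11.
2nd Tuesday of January 2013: 2013-01-08.
2nd Tuesday of February 2013: 2013-02-12.
2nd Tuesday of March 2013: 2013-03-12.

2013-03-12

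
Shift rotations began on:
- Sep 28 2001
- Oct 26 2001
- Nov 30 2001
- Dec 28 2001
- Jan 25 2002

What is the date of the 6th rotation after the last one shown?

Jul 26 2002

Every date is a Friday; gaps 28, 35, 28, 28 days.
Each is the last Friday of its month (at least one falls on the 29th or later, ruling out '4th Friday').
Last Friday of February 2002: Feb 22 2002.
March 2002 ends with Friday Mar 29 2002.
Last Friday of April 2002: Apr 26 2002.
May 2002 ends with Friday May 31 2002.
June 2002 ends with Friday Jun 28 2002.
July 2002 ends with Friday Jul 26 2002.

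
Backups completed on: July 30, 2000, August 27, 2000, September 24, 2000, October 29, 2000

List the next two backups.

All Sundays; the gaps (28, 28, 35) vary with month length.
This is the last Sunday of each month.
Last Sunday of November 2000: November 26, 2000.
December 2000 ends with Sunday December 31, 2000.

November 26, 2000; December 31, 2000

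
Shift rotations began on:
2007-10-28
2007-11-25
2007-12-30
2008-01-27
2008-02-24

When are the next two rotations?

All Sundays; the gaps (28, 35, 28, 28) vary with month length.
This is the last Sunday of each month.
March 2008 ends with Sunday 2008-03-30.
Last Sunday of April 2008: 2008-04-27.

2008-03-30, 2008-04-27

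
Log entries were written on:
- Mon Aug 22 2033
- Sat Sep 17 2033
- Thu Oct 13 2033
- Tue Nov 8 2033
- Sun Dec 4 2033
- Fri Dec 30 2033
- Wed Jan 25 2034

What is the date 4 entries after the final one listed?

The spacing is 26, 26, 26, 26, 26, 26 days — always 26 days.
Wed Jan 25 2034 + 26 days = Mon Feb 20 2034.
Mon Feb 20 2034 + 26 days = Sat Mar 18 2034.
Sat Mar 18 2034 + 26 days = Thu Apr 13 2034.
Thu Apr 13 2034 + 26 days = Tue May 9 2034.

Tue May 9 2034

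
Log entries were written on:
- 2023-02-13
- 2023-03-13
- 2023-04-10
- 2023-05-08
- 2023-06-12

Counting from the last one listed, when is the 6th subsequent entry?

These are Mondays at 28- or 35-day spacing (28, 28, 28, 35).
The pattern: 2nd Monday of the month.
2nd Monday of July 2023: 2023-07-10.
2nd Monday of August 2023: 2023-08-14.
2nd Monday of September 2023: 2023-09-11.
October 2023 — 2nd Monday is 2023-10-09.
2nd Monday of November 2023: 2023-11-13.
2nd Monday of December 2023: 2023-12-11.

2023-12-11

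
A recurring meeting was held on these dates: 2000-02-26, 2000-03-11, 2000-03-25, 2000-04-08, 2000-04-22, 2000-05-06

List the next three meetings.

2000-05-20, 2000-06-03, 2000-06-17

Every event comes 14 days after the last (14, 14, 14, 14, 14).
2000-05-06 + 14 days = 2000-05-20.
2000-05-20 + 14 days = 2000-06-03.
2000-06-03 + 14 days = 2000-06-17.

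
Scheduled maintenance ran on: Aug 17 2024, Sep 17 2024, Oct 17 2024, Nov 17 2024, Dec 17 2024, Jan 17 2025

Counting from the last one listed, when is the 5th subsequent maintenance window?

The day-of-month is always 17 (31, 30, 31, 30, 31 days between events).
So this recurs on the 17th of each month.
February 2025: Feb 17 2025.
Next: March 2025 → Mar 17 2025.
Next: April 2025 → Apr 17 2025.
May 2025: May 17 2025.
Next: June 2025 → Jun 17 2025.

Jun 17 2025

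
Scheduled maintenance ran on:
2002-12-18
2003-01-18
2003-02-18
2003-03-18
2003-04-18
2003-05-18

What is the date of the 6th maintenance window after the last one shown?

Gaps: 31, 31, 28, 31, 30 days — not constant. Every event is on the 18th of the month.
Pattern: the 18th of each month.
Next: June 2003 → 2003-06-18.
July 2003: 2003-07-18.
Next: August 2003 → 2003-08-18.
September 2003: 2003-09-18.
Next: October 2003 → 2003-10-18.
November 2003: 2003-11-18.

2003-11-18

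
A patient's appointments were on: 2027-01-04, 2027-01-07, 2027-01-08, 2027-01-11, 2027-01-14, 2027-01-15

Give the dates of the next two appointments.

Every event lands on a Monday or Thursday or Friday (gaps cycle 3, 1, 3, 3, 1).
So the schedule is: every Monday, Thursday and Friday.
Next Monday: 2027-01-18.
The following Thursday is 2027-01-21.

2027-01-18, 2027-01-21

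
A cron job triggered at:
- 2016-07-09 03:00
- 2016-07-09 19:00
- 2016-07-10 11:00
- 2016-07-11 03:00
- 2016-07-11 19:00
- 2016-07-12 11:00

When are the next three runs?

The interval is a steady 16 hours (16, 16, 16, 16, 16).
2016-07-12 11:00 + 16 h = 2016-07-13 03:00.
2016-07-13 03:00 + 16 h = 2016-07-13 19:00.
2016-07-13 19:00 + 16 h = 2016-07-14 11:00.

2016-07-13 03:00, 2016-07-13 19:00, 2016-07-14 11:00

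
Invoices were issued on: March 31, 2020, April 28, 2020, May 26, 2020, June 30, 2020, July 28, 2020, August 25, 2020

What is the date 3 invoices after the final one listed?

November 24, 2020

Every date is a Tuesday; gaps 28, 28, 35, 28, 28 days.
Each is the last Tuesday of its month (at least one falls on the 29th or later, ruling out '4th Tuesday').
Last Tuesday of September 2020: September 29, 2020.
October 2020 ends with Tuesday October 27, 2020.
Last Tuesday of November 2020: November 24, 2020.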